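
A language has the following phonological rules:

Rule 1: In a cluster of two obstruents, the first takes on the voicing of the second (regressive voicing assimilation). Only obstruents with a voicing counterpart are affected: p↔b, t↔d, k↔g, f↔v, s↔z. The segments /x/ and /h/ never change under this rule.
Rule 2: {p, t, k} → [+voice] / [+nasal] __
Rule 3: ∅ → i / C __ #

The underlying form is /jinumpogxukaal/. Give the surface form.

jinumbokxukaali

Rule 1 (regressive voicing assimilation): /g/ precedes the voiceless obstruent /x/, so it devoices to [k] by assimilation. /jinumpogxukaal/ → jinumpokxukaal.
Rule 2 (post-nasal voicing): /p/ is a voiceless stop immediately after the nasal /m/, so it voices to [b]. /jinumpokxukaal/ → jinumbokxukaal.
Rule 3 (final i-epenthesis): the form ends in the consonant /l/, so [i] is inserted word-finally. /jinumbokxukaal/ → jinumbokxukaali.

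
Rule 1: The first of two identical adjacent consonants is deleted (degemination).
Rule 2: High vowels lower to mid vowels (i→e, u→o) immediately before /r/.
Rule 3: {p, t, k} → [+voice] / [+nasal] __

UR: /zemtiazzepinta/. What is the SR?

Rule 1 (degemination): /zz/ is a geminate; the first /z/ deletes. /zemtiazzepinta/ → zemtiazepinta.
Rule 2 (pre-rhotic lowering): no segment meets the environment; /zemtiazepinta/ is unchanged.
Rule 3 (post-nasal voicing): /t/ is a voiceless stop immediately after the nasal /m/, so it voices to [d]. /t/ is a voiceless stop immediately after the nasal /n/, so it voices to [d]. /zemtiazepinta/ → zemdiazepinda.

zemdiazepinda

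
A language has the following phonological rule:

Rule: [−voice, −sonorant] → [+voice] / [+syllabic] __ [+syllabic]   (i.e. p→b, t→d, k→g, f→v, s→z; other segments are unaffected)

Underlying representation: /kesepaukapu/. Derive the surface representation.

/s/ is a voiceless obstruent between vowels /e/ and /e/, so it voices to [z].
/p/ is a voiceless obstruent between vowels /e/ and /a/, so it voices to [b].
/k/ is a voiceless obstruent between vowels /u/ and /a/, so it voices to [g].
/p/ is a voiceless obstruent between vowels /a/ and /u/, so it voices to [b].
Surface form: [kezebaugabu].

kezebaugabu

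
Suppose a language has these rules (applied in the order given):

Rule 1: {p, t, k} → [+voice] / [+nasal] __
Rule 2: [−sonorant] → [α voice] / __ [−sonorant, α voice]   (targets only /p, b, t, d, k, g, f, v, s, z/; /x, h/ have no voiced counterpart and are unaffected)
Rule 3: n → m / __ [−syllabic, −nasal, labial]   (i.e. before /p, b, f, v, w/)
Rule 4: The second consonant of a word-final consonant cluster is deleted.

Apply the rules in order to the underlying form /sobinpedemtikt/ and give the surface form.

Rule 1 (post-nasal voicing): /p/ is a voiceless stop immediately after the nasal /n/, so it voices to [b]. /t/ is a voiceless stop immediately after the nasal /m/, so it voices to [d]. /sobinpedemtikt/ → sobinbedemdikt.
Rule 2 (regressive voicing assimilation): no segment meets the environment; /sobinbedemdikt/ is unchanged.
Rule 3 (nasal place assimilation): /n/ precedes the labial consonant /b/, so it assimilates in place to [m]. /sobinbedemdikt/ → sobimbedemdikt.
Rule 4 (final cluster simplification): /t/ is the second consonant of a word-final cluster /kt/, so it deletes. /sobimbedemdikt/ → sobimbedemdik.

sobimbedemdik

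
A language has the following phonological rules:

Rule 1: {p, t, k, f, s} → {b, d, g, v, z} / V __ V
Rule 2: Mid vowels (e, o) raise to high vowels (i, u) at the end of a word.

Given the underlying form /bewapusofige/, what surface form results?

Rule 1 (intervocalic voicing): /p/ is a voiceless obstruent between vowels /a/ and /u/, so it voices to [b]. /s/ is a voiceless obstruent between vowels /u/ and /o/, so it voices to [z]. /f/ is a voiceless obstruent between vowels /o/ and /i/, so it voices to [v]. /bewapusofige/ → bewabuzovige.
Rule 2 (final vowel raising): /e/ is a mid vowel in word-final position, so it raises to [i]. /bewabuzovige/ → bewabuzovigi.

bewabuzovigi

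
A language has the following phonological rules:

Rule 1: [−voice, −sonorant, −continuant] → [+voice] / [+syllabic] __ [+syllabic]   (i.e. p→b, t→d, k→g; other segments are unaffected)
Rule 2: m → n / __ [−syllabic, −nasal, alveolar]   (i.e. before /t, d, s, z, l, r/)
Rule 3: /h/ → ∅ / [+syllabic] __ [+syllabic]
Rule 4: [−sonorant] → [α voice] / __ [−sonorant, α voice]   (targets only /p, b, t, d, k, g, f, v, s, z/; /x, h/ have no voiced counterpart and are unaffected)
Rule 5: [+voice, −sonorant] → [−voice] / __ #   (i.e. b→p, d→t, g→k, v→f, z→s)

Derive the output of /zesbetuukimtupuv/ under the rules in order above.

zezbeduugintubuf

Rule 1 (intervocalic voicing): /t/ is a voiceless stop between vowels /e/ and /u/, so it voices to [d]. /k/ is a voiceless stop between vowels /u/ and /i/, so it voices to [g]. /p/ is a voiceless stop between vowels /u/ and /u/, so it voices to [b]. /zesbetuukimtupuv/ → zesbeduugimtubuv.
Rule 2 (nasal place assimilation): /m/ precedes the alveolar consonant /t/, so it assimilates in place to [n]. /zesbeduugimtubuv/ → zesbeduugintubuv.
Rule 3 (intervocalic h-deletion): no segment meets the environment; /zesbeduugintubuv/ is unchanged.
Rule 4 (regressive voicing assimilation): /s/ precedes the voiced obstruent /b/, so it voices to [z] by assimilation. /zesbeduugintubuv/ → zezbeduugintubuv.
Rule 5 (final devoicing): /v/ is a voiced obstruent in word-final position, so it devoices to [f]. /zezbeduugintubuv/ → zezbeduugintubuf.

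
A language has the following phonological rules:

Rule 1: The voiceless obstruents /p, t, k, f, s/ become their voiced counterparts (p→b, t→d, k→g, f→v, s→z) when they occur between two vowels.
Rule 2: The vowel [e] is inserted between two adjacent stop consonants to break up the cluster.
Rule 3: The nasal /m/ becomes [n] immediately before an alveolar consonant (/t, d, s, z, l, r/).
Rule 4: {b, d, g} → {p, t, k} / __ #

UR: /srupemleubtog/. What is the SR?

Rule 1 (intervocalic voicing): /p/ is a voiceless obstruent between vowels /u/ and /e/, so it voices to [b]. /srupemleubtog/ → srubemleubtog.
Rule 2 (stop-cluster e-epenthesis): /b/ and /t/ form a stop–stop cluster, so [e] is inserted between them. /srubemleubtog/ → srubemleubetog.
Rule 3 (nasal place assimilation): /m/ precedes the alveolar consonant /l/, so it assimilates in place to [n]. /srubemleubetog/ → srubenleubetog.
Rule 4 (final devoicing): /g/ is a voiced stop in word-final position, so it devoices to [k]. /srubenleubetog/ → srubenleubetok.

srubenleubetok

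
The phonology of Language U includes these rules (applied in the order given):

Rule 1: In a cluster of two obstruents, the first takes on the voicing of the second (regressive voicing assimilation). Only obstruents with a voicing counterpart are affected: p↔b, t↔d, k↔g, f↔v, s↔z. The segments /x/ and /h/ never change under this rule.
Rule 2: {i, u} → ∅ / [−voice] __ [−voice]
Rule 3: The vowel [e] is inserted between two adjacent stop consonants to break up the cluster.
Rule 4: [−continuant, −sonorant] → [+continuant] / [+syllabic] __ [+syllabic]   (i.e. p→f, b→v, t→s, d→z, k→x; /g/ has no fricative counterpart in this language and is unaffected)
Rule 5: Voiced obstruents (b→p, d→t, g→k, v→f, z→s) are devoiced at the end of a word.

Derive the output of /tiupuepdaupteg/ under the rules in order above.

tiufuevezaufesek

Rule 1 (regressive voicing assimilation): /p/ precedes the voiced obstruent /d/, so it voices to [b] by assimilation. /tiupuepdaupteg/ → tiupuebdaupteg.
Rule 2 (high vowel syncope): no segment meets the environment; /tiupuebdaupteg/ is unchanged.
Rule 3 (stop-cluster e-epenthesis): /b/ and /d/ form a stop–stop cluster, so [e] is inserted between them. /p/ and /t/ form a stop–stop cluster, so [e] is inserted between them. /tiupuebdaupteg/ → tiupuebedaupeteg.
Rule 4 (intervocalic spirantization): /p/ is a stop between vowels /u/ and /u/, so it spirantizes to the fricative [f]. /b/ is a stop between vowels /e/ and /e/, so it spirantizes to the fricative [v]. /d/ is a stop between vowels /e/ and /a/, so it spirantizes to the fricative [z]. /p/ is a stop between vowels /u/ and /e/, so it spirantizes to the fricative [f]. /t/ is a stop between vowels /e/ and /e/, so it spirantizes to the fricative [s]. /tiupuebedaupeteg/ → tiufuevezaufeseg.
Rule 5 (final devoicing): /g/ is a voiced obstruent in word-final position, so it devoices to [k]. /tiufuevezaufeseg/ → tiufuevezaufesek.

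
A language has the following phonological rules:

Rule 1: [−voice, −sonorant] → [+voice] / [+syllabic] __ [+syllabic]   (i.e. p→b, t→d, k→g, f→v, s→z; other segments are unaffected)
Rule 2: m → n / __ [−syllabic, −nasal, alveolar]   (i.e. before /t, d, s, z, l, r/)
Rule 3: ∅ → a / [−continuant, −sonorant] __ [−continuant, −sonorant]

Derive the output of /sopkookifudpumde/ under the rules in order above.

Rule 1 (intervocalic voicing): /k/ is a voiceless obstruent between vowels /o/ and /i/, so it voices to [g]. /f/ is a voiceless obstruent between vowels /i/ and /u/, so it voices to [v]. /sopkookifudpumde/ → sopkoogivudpumde.
Rule 2 (nasal place assimilation): /m/ precedes the alveolar consonant /d/, so it assimilates in place to [n]. /sopkoogivudpumde/ → sopkoogivudpunde.
Rule 3 (stop-cluster a-epenthesis): /p/ and /k/ form a stop–stop cluster, so [a] is inserted between them. /d/ and /p/ form a stop–stop cluster, so [a] is inserted between them. /sopkoogivudpunde/ → sopakoogivudapunde.

sopakoogivudapunde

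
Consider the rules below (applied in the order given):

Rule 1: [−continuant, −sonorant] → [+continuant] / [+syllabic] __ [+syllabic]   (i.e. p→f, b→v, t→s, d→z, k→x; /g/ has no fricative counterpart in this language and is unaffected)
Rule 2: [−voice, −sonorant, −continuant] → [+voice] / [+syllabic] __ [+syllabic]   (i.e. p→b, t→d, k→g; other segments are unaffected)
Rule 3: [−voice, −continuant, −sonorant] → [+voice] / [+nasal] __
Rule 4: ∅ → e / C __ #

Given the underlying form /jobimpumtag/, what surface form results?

jovimbumdage

Rule 1 (intervocalic spirantization): /b/ is a stop between vowels /o/ and /i/, so it spirantizes to the fricative [v]. /jobimpumtag/ → jovimpumtag.
Rule 2 (intervocalic voicing): no segment meets the environment; /jovimpumtag/ is unchanged.
Rule 3 (post-nasal voicing): /p/ is a voiceless stop immediately after the nasal /m/, so it voices to [b]. /t/ is a voiceless stop immediately after the nasal /m/, so it voices to [d]. /jovimpumtag/ → jovimbumdag.
Rule 4 (final e-epenthesis): the form ends in the consonant /g/, so [e] is inserted word-finally. /jovimbumdag/ → jovimbumdage.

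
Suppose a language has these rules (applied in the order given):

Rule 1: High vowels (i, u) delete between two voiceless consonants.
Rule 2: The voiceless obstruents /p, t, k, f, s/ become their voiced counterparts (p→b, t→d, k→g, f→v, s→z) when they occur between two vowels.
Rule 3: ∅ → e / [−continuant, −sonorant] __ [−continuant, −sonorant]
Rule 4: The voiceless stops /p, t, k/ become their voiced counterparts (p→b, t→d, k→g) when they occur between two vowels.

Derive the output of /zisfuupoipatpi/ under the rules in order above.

Rule 1 (high vowel syncope): no segment meets the environment; /zisfuupoipatpi/ is unchanged.
Rule 2 (intervocalic voicing): /p/ is a voiceless obstruent between vowels /u/ and /o/, so it voices to [b]. /p/ is a voiceless obstruent between vowels /i/ and /a/, so it voices to [b]. /zisfuupoipatpi/ → zisfuuboibatpi.
Rule 3 (stop-cluster e-epenthesis): /t/ and /p/ form a stop–stop cluster, so [e] is inserted between them. /zisfuuboibatpi/ → zisfuuboibatepi.
Rule 4 (intervocalic voicing): /t/ is a voiceless stop between vowels /a/ and /e/, so it voices to [d]. /p/ is a voiceless stop between vowels /e/ and /i/, so it voices to [b]. /zisfuuboibatepi/ → zisfuuboibadebi.

zisfuuboibadebi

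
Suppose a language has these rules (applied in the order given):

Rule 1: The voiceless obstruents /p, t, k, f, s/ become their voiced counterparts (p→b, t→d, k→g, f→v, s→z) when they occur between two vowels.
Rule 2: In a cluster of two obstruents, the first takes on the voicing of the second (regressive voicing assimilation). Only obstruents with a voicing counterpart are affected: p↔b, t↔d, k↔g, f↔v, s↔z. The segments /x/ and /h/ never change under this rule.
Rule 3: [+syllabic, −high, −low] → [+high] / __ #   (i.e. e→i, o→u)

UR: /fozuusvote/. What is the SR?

Rule 1 (intervocalic voicing): /t/ is a voiceless obstruent between vowels /o/ and /e/, so it voices to [d]. /fozuusvote/ → fozuusvode.
Rule 2 (regressive voicing assimilation): /s/ precedes the voiced obstruent /v/, so it voices to [z] by assimilation. /fozuusvode/ → fozuuzvode.
Rule 3 (final vowel raising): /e/ is a mid vowel in word-final position, so it raises to [i]. /fozuuzvode/ → fozuuzvodi.

fozuuzvodi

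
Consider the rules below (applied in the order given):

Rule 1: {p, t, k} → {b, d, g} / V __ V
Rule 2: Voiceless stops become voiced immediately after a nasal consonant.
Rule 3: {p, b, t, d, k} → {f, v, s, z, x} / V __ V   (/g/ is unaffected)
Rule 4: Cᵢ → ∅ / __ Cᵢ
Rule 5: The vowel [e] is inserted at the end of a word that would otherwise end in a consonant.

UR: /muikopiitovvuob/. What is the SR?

Rule 1 (intervocalic voicing): /k/ is a voiceless stop between vowels /i/ and /o/, so it voices to [g]. /p/ is a voiceless stop between vowels /o/ and /i/, so it voices to [b]. /t/ is a voiceless stop between vowels /i/ and /o/, so it voices to [d]. /muikopiitovvuob/ → muigobiidovvuob.
Rule 2 (post-nasal voicing): no segment meets the environment; /muigobiidovvuob/ is unchanged.
Rule 3 (intervocalic spirantization): /b/ is a stop between vowels /o/ and /i/, so it spirantizes to the fricative [v]. /d/ is a stop between vowels /i/ and /o/, so it spirantizes to the fricative [z]. /muigobiidovvuob/ → muigoviizovvuob.
Rule 4 (degemination): /vv/ is a geminate; the first /v/ deletes. /muigoviizovvuob/ → muigoviizovuob.
Rule 5 (final e-epenthesis): the form ends in the consonant /b/, so [e] is inserted word-finally. /muigoviizovuob/ → muigoviizovuobe.

muigoviizovuobe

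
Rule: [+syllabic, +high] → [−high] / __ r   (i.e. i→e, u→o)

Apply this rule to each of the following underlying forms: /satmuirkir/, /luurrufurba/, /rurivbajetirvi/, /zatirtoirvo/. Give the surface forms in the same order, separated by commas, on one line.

satmuerker, luorruforba, rorivbajetervi, zatertoervo

/satmuirkir/: /i/ is a high vowel immediately before /r/, so it lowers to [e]. /i/ is a high vowel immediately before /r/, so it lowers to [e]. → [satmuerker].
/luurrufurba/: /u/ is a high vowel immediately before /r/, so it lowers to [o]. /u/ is a high vowel immediately before /r/, so it lowers to [o]. → [luorruforba].
/rurivbajetirvi/: /u/ is a high vowel immediately before /r/, so it lowers to [o]. /i/ is a high vowel immediately before /r/, so it lowers to [e]. → [rorivbajetervi].
/zatirtoirvo/: /i/ is a high vowel immediately before /r/, so it lowers to [e]. /i/ is a high vowel immediately before /r/, so it lowers to [e]. → [zatertoervo].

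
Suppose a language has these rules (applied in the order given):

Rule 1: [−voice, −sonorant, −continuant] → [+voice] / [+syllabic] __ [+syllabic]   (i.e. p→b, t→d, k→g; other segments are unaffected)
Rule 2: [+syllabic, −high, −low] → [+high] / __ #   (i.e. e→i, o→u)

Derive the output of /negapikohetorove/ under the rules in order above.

Rule 1 (intervocalic voicing): /p/ is a voiceless stop between vowels /a/ and /i/, so it voices to [b]. /k/ is a voiceless stop between vowels /i/ and /o/, so it voices to [g]. /t/ is a voiceless stop between vowels /e/ and /o/, so it voices to [d]. /negapikohetorove/ → negabigohedorove.
Rule 2 (final vowel raising): /e/ is a mid vowel in word-final position, so it raises to [i]. /negabigohedorove/ → negabigohedorovi.

negabigohedorovi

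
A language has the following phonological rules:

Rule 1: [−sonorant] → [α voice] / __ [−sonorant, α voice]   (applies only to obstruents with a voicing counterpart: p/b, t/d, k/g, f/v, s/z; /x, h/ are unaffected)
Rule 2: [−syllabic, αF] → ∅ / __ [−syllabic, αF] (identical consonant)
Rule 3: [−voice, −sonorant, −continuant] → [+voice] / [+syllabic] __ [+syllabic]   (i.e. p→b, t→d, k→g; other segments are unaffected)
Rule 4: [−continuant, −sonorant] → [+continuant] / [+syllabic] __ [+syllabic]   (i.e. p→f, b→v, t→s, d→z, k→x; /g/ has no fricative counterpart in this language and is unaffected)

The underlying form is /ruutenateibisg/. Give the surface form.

ruuzenazeivizg

Rule 1 (regressive voicing assimilation): /s/ precedes the voiced obstruent /g/, so it voices to [z] by assimilation. /ruutenateibisg/ → ruutenateibizg.
Rule 2 (degemination): no segment meets the environment; /ruutenateibizg/ is unchanged.
Rule 3 (intervocalic voicing): /t/ is a voiceless stop between vowels /u/ and /e/, so it voices to [d]. /t/ is a voiceless stop between vowels /a/ and /e/, so it voices to [d]. /ruutenateibizg/ → ruudenadeibizg.
Rule 4 (intervocalic spirantization): /d/ is a stop between vowels /u/ and /e/, so it spirantizes to the fricative [z]. /d/ is a stop between vowels /a/ and /e/, so it spirantizes to the fricative [z]. /b/ is a stop between vowels /i/ and /i/, so it spirantizes to the fricative [v]. /ruudenadeibizg/ → ruuzenazeivizg.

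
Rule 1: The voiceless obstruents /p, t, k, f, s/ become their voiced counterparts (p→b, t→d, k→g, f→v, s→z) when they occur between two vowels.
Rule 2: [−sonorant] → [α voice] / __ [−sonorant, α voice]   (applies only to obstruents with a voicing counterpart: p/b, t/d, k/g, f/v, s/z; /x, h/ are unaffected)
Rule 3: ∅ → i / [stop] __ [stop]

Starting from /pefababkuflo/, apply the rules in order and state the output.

Rule 1 (intervocalic voicing): /f/ is a voiceless obstruent between vowels /e/ and /a/, so it voices to [v]. /pefababkuflo/ → pevababkuflo.
Rule 2 (regressive voicing assimilation): /b/ precedes the voiceless obstruent /k/, so it devoices to [p] by assimilation. /pevababkuflo/ → pevabapkuflo.
Rule 3 (stop-cluster i-epenthesis): /p/ and /k/ form a stop–stop cluster, so [i] is inserted between them. /pevabapkuflo/ → pevabapikuflo.

pevabapikuflo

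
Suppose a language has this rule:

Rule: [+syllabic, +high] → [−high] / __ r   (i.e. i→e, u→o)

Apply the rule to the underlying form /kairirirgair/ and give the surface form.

/i/ is a high vowel immediately before /r/, so it lowers to [e].
/i/ is a high vowel immediately before /r/, so it lowers to [e].
/i/ is a high vowel immediately before /r/, so it lowers to [e].
/i/ is a high vowel immediately before /r/, so it lowers to [e].
Surface form: [kaererergaer].

kaererergaer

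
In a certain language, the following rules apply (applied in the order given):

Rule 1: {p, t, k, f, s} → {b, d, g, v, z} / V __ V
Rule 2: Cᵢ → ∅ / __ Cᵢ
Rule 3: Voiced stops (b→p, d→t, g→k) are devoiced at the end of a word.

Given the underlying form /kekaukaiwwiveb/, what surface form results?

Rule 1 (intervocalic voicing): /k/ is a voiceless obstruent between vowels /e/ and /a/, so it voices to [g]. /k/ is a voiceless obstruent between vowels /u/ and /a/, so it voices to [g]. /kekaukaiwwiveb/ → kegaugaiwwiveb.
Rule 2 (degemination): /ww/ is a geminate; the first /w/ deletes. /kegaugaiwwiveb/ → kegaugaiwiveb.
Rule 3 (final devoicing): /b/ is a voiced stop in word-final position, so it devoices to [p]. /kegaugaiwiveb/ → kegaugaiwivep.

kegaugaiwivep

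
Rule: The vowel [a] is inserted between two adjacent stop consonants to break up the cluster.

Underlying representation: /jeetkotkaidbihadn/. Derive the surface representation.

jeetakotakaidabihadn

/t/ and /k/ form a stop–stop cluster, so [a] is inserted between them.
/t/ and /k/ form a stop–stop cluster, so [a] is inserted between them.
/d/ and /b/ form a stop–stop cluster, so [a] is inserted between them.
Surface form: [jeetakotakaidabihadn].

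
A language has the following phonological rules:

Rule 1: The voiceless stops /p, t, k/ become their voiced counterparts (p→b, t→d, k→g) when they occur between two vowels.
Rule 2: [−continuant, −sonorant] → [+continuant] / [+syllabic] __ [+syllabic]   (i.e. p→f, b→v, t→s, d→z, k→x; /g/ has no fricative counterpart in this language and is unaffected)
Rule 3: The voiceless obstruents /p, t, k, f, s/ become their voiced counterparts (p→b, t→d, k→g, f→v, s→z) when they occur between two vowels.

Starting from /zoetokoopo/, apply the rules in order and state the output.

Rule 1 (intervocalic voicing): /t/ is a voiceless stop between vowels /e/ and /o/, so it voices to [d]. /k/ is a voiceless stop between vowels /o/ and /o/, so it voices to [g]. /p/ is a voiceless stop between vowels /o/ and /o/, so it voices to [b]. /zoetokoopo/ → zoedogoobo.
Rule 2 (intervocalic spirantization): /d/ is a stop between vowels /e/ and /o/, so it spirantizes to the fricative [z]. /b/ is a stop between vowels /o/ and /o/, so it spirantizes to the fricative [v]. /zoedogoobo/ → zoezogoovo.
Rule 3 (intervocalic voicing): no segment meets the environment; /zoezogoovo/ is unchanged.

zoezogoovo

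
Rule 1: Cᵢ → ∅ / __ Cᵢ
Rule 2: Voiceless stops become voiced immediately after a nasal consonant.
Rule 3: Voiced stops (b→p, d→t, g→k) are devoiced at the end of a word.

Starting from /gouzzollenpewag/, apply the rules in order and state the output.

Rule 1 (degemination): /zz/ is a geminate; the first /z/ deletes. /ll/ is a geminate; the first /l/ deletes. /gouzzollenpewag/ → gouzolenpewag.
Rule 2 (post-nasal voicing): /p/ is a voiceless stop immediately after the nasal /n/, so it voices to [b]. /gouzolenpewag/ → gouzolenbewag.
Rule 3 (final devoicing): /g/ is a voiced stop in word-final position, so it devoices to [k]. /gouzolenbewag/ → gouzolenbewak.

gouzolenbewak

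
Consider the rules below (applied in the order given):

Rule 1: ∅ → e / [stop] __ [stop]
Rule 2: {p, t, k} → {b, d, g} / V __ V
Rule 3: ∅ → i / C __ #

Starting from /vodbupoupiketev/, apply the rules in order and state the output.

Rule 1 (stop-cluster e-epenthesis): /d/ and /b/ form a stop–stop cluster, so [e] is inserted between them. /vodbupoupiketev/ → vodebupoupiketev.
Rule 2 (intervocalic voicing): /p/ is a voiceless stop between vowels /u/ and /o/, so it voices to [b]. /p/ is a voiceless stop between vowels /u/ and /i/, so it voices to [b]. /k/ is a voiceless stop between vowels /i/ and /e/, so it voices to [g]. /t/ is a voiceless stop between vowels /e/ and /e/, so it voices to [d]. /vodebupoupiketev/ → vodebuboubigedev.
Rule 3 (final i-epenthesis): the form ends in the consonant /v/, so [i] is inserted word-finally. /vodebuboubigedev/ → vodebuboubigedevi.

vodebuboubigedevi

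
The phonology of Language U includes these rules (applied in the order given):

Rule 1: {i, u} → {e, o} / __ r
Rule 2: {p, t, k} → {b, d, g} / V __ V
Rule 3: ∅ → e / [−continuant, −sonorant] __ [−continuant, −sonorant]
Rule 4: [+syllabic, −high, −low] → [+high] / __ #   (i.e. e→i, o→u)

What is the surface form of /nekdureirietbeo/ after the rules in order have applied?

nekedoreerietebeu

Rule 1 (pre-rhotic lowering): /u/ is a high vowel immediately before /r/, so it lowers to [o]. /i/ is a high vowel immediately before /r/, so it lowers to [e]. /nekdureirietbeo/ → nekdoreerietbeo.
Rule 2 (intervocalic voicing): no segment meets the environment; /nekdoreerietbeo/ is unchanged.
Rule 3 (stop-cluster e-epenthesis): /k/ and /d/ form a stop–stop cluster, so [e] is inserted between them. /t/ and /b/ form a stop–stop cluster, so [e] is inserted between them. /nekdoreerietbeo/ → nekedoreerietebeo.
Rule 4 (final vowel raising): /o/ is a mid vowel in word-final position, so it raises to [u]. /nekedoreerietebeo/ → nekedoreerietebeu.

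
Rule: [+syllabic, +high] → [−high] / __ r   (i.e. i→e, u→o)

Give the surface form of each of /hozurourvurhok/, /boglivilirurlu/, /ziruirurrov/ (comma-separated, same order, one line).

/hozurourvurhok/: /u/ is a high vowel immediately before /r/, so it lowers to [o]. /u/ is a high vowel immediately before /r/, so it lowers to [o]. /u/ is a high vowel immediately before /r/, so it lowers to [o]. → [hozoroorvorhok].
/boglivilirurlu/: /i/ is a high vowel immediately before /r/, so it lowers to [e]. /u/ is a high vowel immediately before /r/, so it lowers to [o]. → [boglivilerorlu].
/ziruirurrov/: /i/ is a high vowel immediately before /r/, so it lowers to [e]. /i/ is a high vowel immediately before /r/, so it lowers to [e]. /u/ is a high vowel immediately before /r/, so it lowers to [o]. → [zeruerorrov].

hozoroorvorhok, boglivilerorlu, zeruerorrov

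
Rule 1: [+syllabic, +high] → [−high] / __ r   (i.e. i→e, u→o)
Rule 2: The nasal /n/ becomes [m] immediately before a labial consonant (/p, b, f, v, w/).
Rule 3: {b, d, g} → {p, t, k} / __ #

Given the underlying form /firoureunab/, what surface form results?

Rule 1 (pre-rhotic lowering): /i/ is a high vowel immediately before /r/, so it lowers to [e]. /u/ is a high vowel immediately before /r/, so it lowers to [o]. /firoureunab/ → ferooreunab.
Rule 2 (nasal place assimilation): no segment meets the environment; /ferooreunab/ is unchanged.
Rule 3 (final devoicing): /b/ is a voiced stop in word-final position, so it devoices to [p]. /ferooreunab/ → ferooreunap.

ferooreunap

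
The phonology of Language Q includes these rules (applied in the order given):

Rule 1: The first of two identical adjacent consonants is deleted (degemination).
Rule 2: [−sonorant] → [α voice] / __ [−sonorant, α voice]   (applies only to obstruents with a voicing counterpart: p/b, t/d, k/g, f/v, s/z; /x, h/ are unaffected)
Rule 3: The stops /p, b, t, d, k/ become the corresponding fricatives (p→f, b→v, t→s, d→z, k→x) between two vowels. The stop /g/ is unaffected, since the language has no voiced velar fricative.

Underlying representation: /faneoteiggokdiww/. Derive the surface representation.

faneoseigogdiw

Rule 1 (degemination): /gg/ is a geminate; the first /g/ deletes. /ww/ is a geminate; the first /w/ deletes. /faneoteiggokdiww/ → faneoteigokdiw.
Rule 2 (regressive voicing assimilation): /k/ precedes the voiced obstruent /d/, so it voices to [g] by assimilation. /faneoteigokdiw/ → faneoteigogdiw.
Rule 3 (intervocalic spirantization): /t/ is a stop between vowels /o/ and /e/, so it spirantizes to the fricative [s]. /faneoteigogdiw/ → faneoseigogdiw.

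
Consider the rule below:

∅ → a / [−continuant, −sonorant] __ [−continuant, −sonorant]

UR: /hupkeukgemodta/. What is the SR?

/p/ and /k/ form a stop–stop cluster, so [a] is inserted between them.
/k/ and /g/ form a stop–stop cluster, so [a] is inserted between them.
/d/ and /t/ form a stop–stop cluster, so [a] is inserted between them.
Surface form: [hupakeukagemodata].

hupakeukagemodata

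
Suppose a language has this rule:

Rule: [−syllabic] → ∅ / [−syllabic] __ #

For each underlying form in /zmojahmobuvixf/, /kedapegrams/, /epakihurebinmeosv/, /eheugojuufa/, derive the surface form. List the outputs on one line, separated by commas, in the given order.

zmojahmobuvix, kedapegram, epakihurebinmeos, eheugojuufa

/zmojahmobuvixf/: /f/ is the second consonant of a word-final cluster /xf/, so it deletes. → [zmojahmobuvix].
/kedapegrams/: /s/ is the second consonant of a word-final cluster /ms/, so it deletes. → [kedapegram].
/epakihurebinmeosv/: /v/ is the second consonant of a word-final cluster /sv/, so it deletes. → [epakihurebinmeos].
/eheugojuufa/: the rule's environment is not met; surfaces unchanged as [eheugojuufa].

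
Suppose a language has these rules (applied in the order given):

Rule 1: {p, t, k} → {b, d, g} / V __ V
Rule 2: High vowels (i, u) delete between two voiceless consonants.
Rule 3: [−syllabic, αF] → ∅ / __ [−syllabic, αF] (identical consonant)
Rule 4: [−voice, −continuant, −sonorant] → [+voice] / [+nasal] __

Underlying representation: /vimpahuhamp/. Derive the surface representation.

vimbahamb

Rule 1 (intervocalic voicing): no segment meets the environment; /vimpahuhamp/ is unchanged.
Rule 2 (high vowel syncope): /u/ is a high vowel flanked by voiceless consonants /h/ and /h/, so it deletes. /vimpahuhamp/ → vimpahhamp.
Rule 3 (degemination): /hh/ is a geminate; the first /h/ deletes. /vimpahhamp/ → vimpahamp.
Rule 4 (post-nasal voicing): /p/ is a voiceless stop immediately after the nasal /m/, so it voices to [b]. /p/ is a voiceless stop immediately after the nasal /m/, so it voices to [b]. /vimpahamp/ → vimbahamb.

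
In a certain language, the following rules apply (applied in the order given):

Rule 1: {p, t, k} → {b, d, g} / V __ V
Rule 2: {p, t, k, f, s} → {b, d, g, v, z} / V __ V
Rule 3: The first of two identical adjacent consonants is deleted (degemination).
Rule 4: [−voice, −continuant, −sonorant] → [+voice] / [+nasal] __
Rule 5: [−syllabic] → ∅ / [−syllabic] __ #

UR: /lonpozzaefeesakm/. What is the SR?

lonbozaeveezak

Rule 1 (intervocalic voicing): no segment meets the environment; /lonpozzaefeesakm/ is unchanged.
Rule 2 (intervocalic voicing): /f/ is a voiceless obstruent between vowels /e/ and /e/, so it voices to [v]. /s/ is a voiceless obstruent between vowels /e/ and /a/, so it voices to [z]. /lonpozzaefeesakm/ → lonpozzaeveezakm.
Rule 3 (degemination): /zz/ is a geminate; the first /z/ deletes. /lonpozzaeveezakm/ → lonpozaeveezakm.
Rule 4 (post-nasal voicing): /p/ is a voiceless stop immediately after the nasal /n/, so it voices to [b]. /lonpozaeveezakm/ → lonbozaeveezakm.
Rule 5 (final cluster simplification): /m/ is the second consonant of a word-final cluster /km/, so it deletes. /lonbozaeveezakm/ → lonbozaeveezak.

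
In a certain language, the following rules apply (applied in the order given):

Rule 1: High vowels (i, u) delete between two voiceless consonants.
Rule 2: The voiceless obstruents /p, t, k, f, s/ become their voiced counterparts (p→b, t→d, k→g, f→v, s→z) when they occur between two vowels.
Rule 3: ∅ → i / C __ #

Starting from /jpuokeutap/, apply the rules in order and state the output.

jpuogeudapi

Rule 1 (high vowel syncope): no segment meets the environment; /jpuokeutap/ is unchanged.
Rule 2 (intervocalic voicing): /k/ is a voiceless obstruent between vowels /o/ and /e/, so it voices to [g]. /t/ is a voiceless obstruent between vowels /u/ and /a/, so it voices to [d]. /jpuokeutap/ → jpuogeudap.
Rule 3 (final i-epenthesis): the form ends in the consonant /p/, so [i] is inserted word-finally. /jpuogeudap/ → jpuogeudapi.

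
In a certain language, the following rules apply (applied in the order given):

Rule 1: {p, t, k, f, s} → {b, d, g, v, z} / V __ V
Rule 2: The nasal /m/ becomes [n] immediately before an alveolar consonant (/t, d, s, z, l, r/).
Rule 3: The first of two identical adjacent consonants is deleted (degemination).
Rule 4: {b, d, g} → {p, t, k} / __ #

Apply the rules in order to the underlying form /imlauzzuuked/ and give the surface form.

Rule 1 (intervocalic voicing): /k/ is a voiceless obstruent between vowels /u/ and /e/, so it voices to [g]. /imlauzzuuked/ → imlauzzuuged.
Rule 2 (nasal place assimilation): /m/ precedes the alveolar consonant /l/, so it assimilates in place to [n]. /imlauzzuuged/ → inlauzzuuged.
Rule 3 (degemination): /zz/ is a geminate; the first /z/ deletes. /inlauzzuuged/ → inlauzuuged.
Rule 4 (final devoicing): /d/ is a voiced stop in word-final position, so it devoices to [t]. /inlauzuuged/ → inlauzuuget.

inlauzuuget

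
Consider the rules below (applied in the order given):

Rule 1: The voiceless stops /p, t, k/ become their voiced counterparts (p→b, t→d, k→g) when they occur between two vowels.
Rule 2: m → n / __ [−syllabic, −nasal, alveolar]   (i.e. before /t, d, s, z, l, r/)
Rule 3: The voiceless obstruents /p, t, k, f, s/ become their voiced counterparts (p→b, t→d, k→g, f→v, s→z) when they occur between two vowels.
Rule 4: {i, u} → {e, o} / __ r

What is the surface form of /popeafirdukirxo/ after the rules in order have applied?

Rule 1 (intervocalic voicing): /p/ is a voiceless stop between vowels /o/ and /e/, so it voices to [b]. /k/ is a voiceless stop between vowels /u/ and /i/, so it voices to [g]. /popeafirdukirxo/ → pobeafirdugirxo.
Rule 2 (nasal place assimilation): no segment meets the environment; /pobeafirdugirxo/ is unchanged.
Rule 3 (intervocalic voicing): /f/ is a voiceless obstruent between vowels /a/ and /i/, so it voices to [v]. /pobeafirdugirxo/ → pobeavirdugirxo.
Rule 4 (pre-rhotic lowering): /i/ is a high vowel immediately before /r/, so it lowers to [e]. /i/ is a high vowel immediately before /r/, so it lowers to [e]. /pobeavirdugirxo/ → pobeaverdugerxo.

pobeaverdugerxo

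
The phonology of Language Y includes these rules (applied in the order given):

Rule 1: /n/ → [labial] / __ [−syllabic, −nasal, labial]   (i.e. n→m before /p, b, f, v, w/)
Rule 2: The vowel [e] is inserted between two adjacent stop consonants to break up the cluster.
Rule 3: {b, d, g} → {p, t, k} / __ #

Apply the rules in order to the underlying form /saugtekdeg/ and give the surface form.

saugetekedek

Rule 1 (nasal place assimilation): no segment meets the environment; /saugtekdeg/ is unchanged.
Rule 2 (stop-cluster e-epenthesis): /g/ and /t/ form a stop–stop cluster, so [e] is inserted between them. /k/ and /d/ form a stop–stop cluster, so [e] is inserted between them. /saugtekdeg/ → saugetekedeg.
Rule 3 (final devoicing): /g/ is a voiced stop in word-final position, so it devoices to [k]. /saugetekedeg/ → saugetekedek.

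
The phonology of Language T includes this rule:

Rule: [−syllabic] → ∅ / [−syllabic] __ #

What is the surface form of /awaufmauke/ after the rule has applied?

No segment of /awaufmauke/ meets the structural description of the rule, so the form surfaces unchanged.

awaufmauke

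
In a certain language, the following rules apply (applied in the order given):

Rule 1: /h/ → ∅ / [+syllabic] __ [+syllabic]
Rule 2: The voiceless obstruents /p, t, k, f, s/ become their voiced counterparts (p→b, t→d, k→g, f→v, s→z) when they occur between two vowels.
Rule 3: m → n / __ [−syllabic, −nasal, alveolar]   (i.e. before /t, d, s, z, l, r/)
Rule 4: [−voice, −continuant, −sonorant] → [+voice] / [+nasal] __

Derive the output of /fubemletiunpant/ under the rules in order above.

fubenlediunband

Rule 1 (intervocalic h-deletion): no segment meets the environment; /fubemletiunpant/ is unchanged.
Rule 2 (intervocalic voicing): /t/ is a voiceless obstruent between vowels /e/ and /i/, so it voices to [d]. /fubemletiunpant/ → fubemlediunpant.
Rule 3 (nasal place assimilation): /m/ precedes the alveolar consonant /l/, so it assimilates in place to [n]. /fubemlediunpant/ → fubenlediunpant.
Rule 4 (post-nasal voicing): /p/ is a voiceless stop immediately after the nasal /n/, so it voices to [b]. /t/ is a voiceless stop immediately after the nasal /n/, so it voices to [d]. /fubenlediunpant/ → fubenlediunband.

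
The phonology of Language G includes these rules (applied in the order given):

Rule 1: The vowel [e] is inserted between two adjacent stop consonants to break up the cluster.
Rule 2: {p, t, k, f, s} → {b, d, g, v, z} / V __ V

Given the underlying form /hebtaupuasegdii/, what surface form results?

hebedaubuazegedii

Rule 1 (stop-cluster e-epenthesis): /b/ and /t/ form a stop–stop cluster, so [e] is inserted between them. /g/ and /d/ form a stop–stop cluster, so [e] is inserted between them. /hebtaupuasegdii/ → hebetaupuasegedii.
Rule 2 (intervocalic voicing): /t/ is a voiceless obstruent between vowels /e/ and /a/, so it voices to [d]. /p/ is a voiceless obstruent between vowels /u/ and /u/, so it voices to [b]. /s/ is a voiceless obstruent between vowels /a/ and /e/, so it voices to [z]. /hebetaupuasegedii/ → hebedaubuazegedii.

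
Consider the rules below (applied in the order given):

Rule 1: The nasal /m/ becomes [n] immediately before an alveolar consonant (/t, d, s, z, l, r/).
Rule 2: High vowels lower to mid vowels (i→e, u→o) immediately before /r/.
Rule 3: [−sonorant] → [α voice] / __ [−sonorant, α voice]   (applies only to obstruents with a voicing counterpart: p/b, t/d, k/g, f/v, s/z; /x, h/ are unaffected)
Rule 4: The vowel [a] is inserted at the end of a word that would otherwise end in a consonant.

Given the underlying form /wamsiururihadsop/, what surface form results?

Rule 1 (nasal place assimilation): /m/ precedes the alveolar consonant /s/, so it assimilates in place to [n]. /wamsiururihadsop/ → wansiururihadsop.
Rule 2 (pre-rhotic lowering): /u/ is a high vowel immediately before /r/, so it lowers to [o]. /u/ is a high vowel immediately before /r/, so it lowers to [o]. /wansiururihadsop/ → wansiororihadsop.
Rule 3 (regressive voicing assimilation): /d/ precedes the voiceless obstruent /s/, so it devoices to [t] by assimilation. /wansiororihadsop/ → wansiororihatsop.
Rule 4 (final a-epenthesis): the form ends in the consonant /p/, so [a] is inserted word-finally. /wansiororihatsop/ → wansiororihatsopa.

wansiororihatsopa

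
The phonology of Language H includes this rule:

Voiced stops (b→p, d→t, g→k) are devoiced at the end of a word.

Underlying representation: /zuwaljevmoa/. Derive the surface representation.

No segment of /zuwaljevmoa/ meets the structural description of the rule, so the form surfaces unchanged.

zuwaljevmoa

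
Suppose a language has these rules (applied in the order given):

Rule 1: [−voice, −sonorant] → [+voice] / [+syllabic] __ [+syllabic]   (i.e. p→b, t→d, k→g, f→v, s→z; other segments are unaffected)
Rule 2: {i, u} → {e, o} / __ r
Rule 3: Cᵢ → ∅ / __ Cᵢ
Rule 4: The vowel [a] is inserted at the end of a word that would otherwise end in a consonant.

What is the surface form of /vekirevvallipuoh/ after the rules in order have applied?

Rule 1 (intervocalic voicing): /k/ is a voiceless obstruent between vowels /e/ and /i/, so it voices to [g]. /p/ is a voiceless obstruent between vowels /i/ and /u/, so it voices to [b]. /vekirevvallipuoh/ → vegirevvallibuoh.
Rule 2 (pre-rhotic lowering): /i/ is a high vowel immediately before /r/, so it lowers to [e]. /vegirevvallibuoh/ → vegerevvallibuoh.
Rule 3 (degemination): /vv/ is a geminate; the first /v/ deletes. /ll/ is a geminate; the first /l/ deletes. /vegerevvallibuoh/ → vegerevalibuoh.
Rule 4 (final a-epenthesis): the form ends in the consonant /h/, so [a] is inserted word-finally. /vegerevalibuoh/ → vegerevalibuoha.

vegerevalibuoha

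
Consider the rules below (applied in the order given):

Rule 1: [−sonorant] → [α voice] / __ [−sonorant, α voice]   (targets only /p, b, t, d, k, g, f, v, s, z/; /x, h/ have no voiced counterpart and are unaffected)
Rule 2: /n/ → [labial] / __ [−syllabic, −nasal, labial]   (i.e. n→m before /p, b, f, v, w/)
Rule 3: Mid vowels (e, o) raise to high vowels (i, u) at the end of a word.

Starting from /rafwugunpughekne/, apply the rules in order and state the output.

Rule 1 (regressive voicing assimilation): /g/ precedes the voiceless obstruent /h/, so it devoices to [k] by assimilation. /rafwugunpughekne/ → rafwugunpukhekne.
Rule 2 (nasal place assimilation): /n/ precedes the labial consonant /p/, so it assimilates in place to [m]. /rafwugunpukhekne/ → rafwugumpukhekne.
Rule 3 (final vowel raising): /e/ is a mid vowel in word-final position, so it raises to [i]. /rafwugumpukhekne/ → rafwugumpukhekni.

rafwugumpukhekni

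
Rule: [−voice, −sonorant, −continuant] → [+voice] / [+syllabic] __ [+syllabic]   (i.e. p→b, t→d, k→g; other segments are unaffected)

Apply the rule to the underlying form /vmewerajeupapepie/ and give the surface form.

vmewerajeubabebie

/p/ is a voiceless stop between vowels /u/ and /a/, so it voices to [b].
/p/ is a voiceless stop between vowels /a/ and /e/, so it voices to [b].
/p/ is a voiceless stop between vowels /e/ and /i/, so it voices to [b].
Surface form: [vmewerajeubabebie].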